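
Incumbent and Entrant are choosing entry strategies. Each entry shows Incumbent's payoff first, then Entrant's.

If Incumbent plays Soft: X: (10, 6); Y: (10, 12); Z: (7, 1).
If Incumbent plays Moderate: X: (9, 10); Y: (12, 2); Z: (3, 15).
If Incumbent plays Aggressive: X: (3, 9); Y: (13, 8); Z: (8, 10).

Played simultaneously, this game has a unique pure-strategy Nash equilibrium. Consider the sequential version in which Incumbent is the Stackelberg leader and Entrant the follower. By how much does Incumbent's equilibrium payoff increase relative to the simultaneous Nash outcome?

Entrant best-responds to each possible Incumbent move:
- Soft: BR = Y, leader payoff 10.
- Moderate: BR = Z, leader payoff 3.
- Aggressive: BR = Z, leader payoff 8.
Among 10, 3, 8, the best is 10 at Soft. Subgame-perfect outcome: (Soft, Y) with payoffs (10, 12).
For the simultaneous game, intersect best replies.
Incumbent's best replies: X→Soft; Y→Aggressive; Z→Aggressive.
Entrant's best replies: Soft→Y; Moderate→Z; Aggressive→Z.
Only (Aggressive, Z) has each player best-responding; Nash payoffs (8, 10).
Incumbent's commitment gain: 10 − 8 = 2.

2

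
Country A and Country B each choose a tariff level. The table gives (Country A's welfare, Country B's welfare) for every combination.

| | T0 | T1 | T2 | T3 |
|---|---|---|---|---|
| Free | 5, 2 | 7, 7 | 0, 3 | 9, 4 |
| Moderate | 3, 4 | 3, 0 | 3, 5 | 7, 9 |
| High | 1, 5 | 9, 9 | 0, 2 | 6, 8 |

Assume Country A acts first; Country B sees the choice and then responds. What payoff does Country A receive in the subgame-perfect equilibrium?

9

Work backward from Country B's decision.
- Free: BR = T1, leader payoff 7.
- Moderate: BR = T3, leader payoff 7.
- High: BR = T1, leader payoff 9.
Country A's induced payoffs are 7, 7, 9, so Country A commits to High. Subgame-perfect outcome: (High, T1) with payoffs (9, 9).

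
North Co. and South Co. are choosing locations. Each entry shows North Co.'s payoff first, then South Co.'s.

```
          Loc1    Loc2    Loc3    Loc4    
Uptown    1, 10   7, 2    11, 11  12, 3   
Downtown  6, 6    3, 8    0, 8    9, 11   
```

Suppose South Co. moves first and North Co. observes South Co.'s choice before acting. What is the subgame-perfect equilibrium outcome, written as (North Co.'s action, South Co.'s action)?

Backward induction with South Co. moving first.
- Loc1: BR = Downtown, leader payoff 6.
- Loc2: BR = Uptown, leader payoff 2.
- Loc3: BR = Uptown, leader payoff 11.
- Loc4: BR = Uptown, leader payoff 3.
Maximizing over 6, 2, 11, 3, South Co. chooses Loc3. Subgame-perfect outcome: (Uptown, Loc3) with payoffs (11, 11).

(Uptown, Loc3)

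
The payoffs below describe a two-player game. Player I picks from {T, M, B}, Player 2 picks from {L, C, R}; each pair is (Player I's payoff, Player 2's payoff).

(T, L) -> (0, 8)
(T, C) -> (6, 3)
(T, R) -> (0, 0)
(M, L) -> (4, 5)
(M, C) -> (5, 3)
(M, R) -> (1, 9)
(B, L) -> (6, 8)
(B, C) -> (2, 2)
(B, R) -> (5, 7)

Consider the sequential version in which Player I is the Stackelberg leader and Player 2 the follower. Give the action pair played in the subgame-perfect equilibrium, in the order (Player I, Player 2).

Work backward from Player 2's decision.
- T: Player 2 compares 8, 3, 0 and picks L; Player I would get 0.
- M: Player 2 compares 5, 3, 9 and picks R; Player I would get 1.
- B: Player 2 compares 8, 2, 7 and picks L; Player I would get 6.
Maximizing over 0, 1, 6, Player I chooses B. Subgame-perfect outcome: (B, L) with payoffs (6, 8).

(B, L)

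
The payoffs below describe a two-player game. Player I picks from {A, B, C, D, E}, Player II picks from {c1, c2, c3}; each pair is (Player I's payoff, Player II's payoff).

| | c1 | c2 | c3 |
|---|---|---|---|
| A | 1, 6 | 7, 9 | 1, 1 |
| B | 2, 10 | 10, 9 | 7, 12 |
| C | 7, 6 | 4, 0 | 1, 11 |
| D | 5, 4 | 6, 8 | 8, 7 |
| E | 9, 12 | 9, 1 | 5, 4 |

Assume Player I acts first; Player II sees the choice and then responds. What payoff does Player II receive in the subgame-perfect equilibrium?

12

Solve by backward induction (Player I leads).
- A: BR = c2, leader payoff 7.
- B: BR = c3, leader payoff 7.
- C: BR = c3, leader payoff 1.
- D: BR = c2, leader payoff 6.
- E: BR = c1, leader payoff 9.
Maximizing over 7, 7, 1, 6, 9, Player I chooses E. Subgame-perfect outcome: (E, c1) with payoffs (9, 12).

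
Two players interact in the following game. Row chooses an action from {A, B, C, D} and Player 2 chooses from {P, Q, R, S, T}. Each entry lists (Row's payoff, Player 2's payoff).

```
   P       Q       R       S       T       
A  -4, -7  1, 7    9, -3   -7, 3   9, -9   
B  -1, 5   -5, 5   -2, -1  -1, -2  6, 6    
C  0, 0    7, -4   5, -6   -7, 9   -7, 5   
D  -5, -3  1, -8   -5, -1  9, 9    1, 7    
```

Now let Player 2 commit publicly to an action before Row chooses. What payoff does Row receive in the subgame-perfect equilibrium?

9

Backward induction with Player 2 moving first.
- P: Row compares -4, -1, 0, -5 and picks C; Player 2 would get 0.
- Q: Row compares 1, -5, 7, 1 and picks C; Player 2 would get -4.
- R: Row compares 9, -2, 5, -5 and picks A; Player 2 would get -3.
- S: Row compares -7, -1, -7, 9 and picks D; Player 2 would get 9.
- T: Row compares 9, 6, -7, 1 and picks A; Player 2 would get -9.
Player 2's induced payoffs are 0, -4, -3, 9, -9, so Player 2 commits to S. Subgame-perfect outcome: (D, S) with payoffs (9, 9).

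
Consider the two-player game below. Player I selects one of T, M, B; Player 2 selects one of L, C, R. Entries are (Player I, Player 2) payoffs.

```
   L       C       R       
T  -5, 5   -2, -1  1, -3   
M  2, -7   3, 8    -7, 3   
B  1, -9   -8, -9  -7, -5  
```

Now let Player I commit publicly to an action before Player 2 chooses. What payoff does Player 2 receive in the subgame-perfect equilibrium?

Player 2 best-responds to each possible Player I move:
- T → Player 2 plays L (best of 5, -1, -3); Player I gets -5.
- M → Player 2 plays C (best of -7, 8, 3); Player I gets 3.
- B → Player 2 plays R (best of -9, -9, -5); Player I gets -7.
Maximizing over -5, 3, -7, Player I chooses M. Subgame-perfect outcome: (M, C) with payoffs (3, 8).

8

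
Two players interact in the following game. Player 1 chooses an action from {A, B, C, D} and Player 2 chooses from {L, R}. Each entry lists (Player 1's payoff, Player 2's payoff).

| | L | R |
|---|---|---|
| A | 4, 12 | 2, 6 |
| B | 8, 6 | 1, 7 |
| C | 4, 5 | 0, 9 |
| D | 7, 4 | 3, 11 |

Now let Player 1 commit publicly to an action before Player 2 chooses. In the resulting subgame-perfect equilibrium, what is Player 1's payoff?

4

Solve by backward induction (Player 1 leads).
- A: BR = L, leader payoff 4.
- B: BR = R, leader payoff 1.
- C: BR = R, leader payoff 0.
- D: BR = R, leader payoff 3.
Among 4, 1, 0, 3, the best is 4 at A. Subgame-perfect outcome: (A, L) with payoffs (4, 12).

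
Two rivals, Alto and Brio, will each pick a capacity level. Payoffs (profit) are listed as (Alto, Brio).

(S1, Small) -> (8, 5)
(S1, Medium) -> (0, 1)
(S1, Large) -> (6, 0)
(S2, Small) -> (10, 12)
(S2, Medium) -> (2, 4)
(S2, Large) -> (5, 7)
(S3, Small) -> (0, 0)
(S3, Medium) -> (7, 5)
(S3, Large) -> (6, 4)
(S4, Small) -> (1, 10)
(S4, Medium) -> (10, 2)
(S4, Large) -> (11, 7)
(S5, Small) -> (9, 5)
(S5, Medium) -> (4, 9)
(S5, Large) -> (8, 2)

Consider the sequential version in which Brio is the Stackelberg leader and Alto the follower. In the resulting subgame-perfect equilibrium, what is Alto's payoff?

Solve by backward induction (Brio leads).
- Small: Alto compares 8, 10, 0, 1, 9 and picks S2; Brio would get 12.
- Medium: Alto compares 0, 2, 7, 10, 4 and picks S4; Brio would get 2.
- Large: Alto compares 6, 5, 6, 11, 8 and picks S4; Brio would get 7.
Maximizing over 12, 2, 7, Brio chooses Small. Subgame-perfect outcome: (S2, Small) with payoffs (10, 12).

10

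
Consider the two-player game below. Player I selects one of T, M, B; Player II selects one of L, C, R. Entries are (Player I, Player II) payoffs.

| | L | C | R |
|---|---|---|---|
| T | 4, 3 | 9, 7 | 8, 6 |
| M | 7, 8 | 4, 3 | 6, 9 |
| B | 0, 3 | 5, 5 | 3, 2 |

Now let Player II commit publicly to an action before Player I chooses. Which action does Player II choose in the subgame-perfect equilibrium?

Solve by backward induction (Player II leads).
- L → Player I plays M (best of 4, 7, 0); Player II gets 8.
- C → Player I plays T (best of 9, 4, 5); Player II gets 7.
- R → Player I plays T (best of 8, 6, 3); Player II gets 6.
Among 8, 7, 6, the best is 8 at L. Subgame-perfect outcome: (M, L) with payoffs (7, 8).

L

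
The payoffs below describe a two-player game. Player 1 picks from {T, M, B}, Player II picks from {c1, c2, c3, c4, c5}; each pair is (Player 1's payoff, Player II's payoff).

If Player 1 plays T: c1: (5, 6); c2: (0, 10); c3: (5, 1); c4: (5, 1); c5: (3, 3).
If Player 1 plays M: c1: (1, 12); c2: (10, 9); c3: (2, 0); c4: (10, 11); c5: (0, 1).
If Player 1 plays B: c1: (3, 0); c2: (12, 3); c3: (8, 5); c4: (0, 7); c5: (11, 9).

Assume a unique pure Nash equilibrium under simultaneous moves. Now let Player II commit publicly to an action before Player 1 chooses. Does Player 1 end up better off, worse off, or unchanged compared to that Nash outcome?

Work backward from Player 1's decision.
- c1: BR = T, leader payoff 6.
- c2: BR = B, leader payoff 3.
- c3: BR = B, leader payoff 5.
- c4: BR = M, leader payoff 11.
- c5: BR = B, leader payoff 9.
Among 6, 3, 5, 11, 9, the best is 11 at c4. Subgame-perfect outcome: (M, c4) with payoffs (10, 11).
For the simultaneous game, intersect best replies.
Player 1's best replies: c1→T; c2→B; c3→B; c4→M; c5→B.
Player II's best replies: T→c2; M→c1; B→c5.
The unique mutual best reply is (B, c5), giving (11, 9).
Player 1 earns 10 sequentially versus 11 at the Nash outcome: worse off.

worse off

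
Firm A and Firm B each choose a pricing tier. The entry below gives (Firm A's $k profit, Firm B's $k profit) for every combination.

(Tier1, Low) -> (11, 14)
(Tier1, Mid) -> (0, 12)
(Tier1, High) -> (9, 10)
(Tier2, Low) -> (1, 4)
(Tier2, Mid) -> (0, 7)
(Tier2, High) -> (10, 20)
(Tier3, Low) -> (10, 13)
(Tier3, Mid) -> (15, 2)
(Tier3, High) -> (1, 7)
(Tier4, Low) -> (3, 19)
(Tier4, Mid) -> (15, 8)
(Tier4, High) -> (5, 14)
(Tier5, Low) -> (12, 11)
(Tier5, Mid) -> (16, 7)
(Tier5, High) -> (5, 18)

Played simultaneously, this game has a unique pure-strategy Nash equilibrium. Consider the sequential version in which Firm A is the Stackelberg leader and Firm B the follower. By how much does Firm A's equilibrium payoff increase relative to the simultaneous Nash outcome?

Work backward from Firm B's decision.
- Tier1 → Firm B plays Low (best of 14, 12, 10); Firm A gets 11.
- Tier2 → Firm B plays High (best of 4, 7, 20); Firm A gets 10.
- Tier3 → Firm B plays Low (best of 13, 2, 7); Firm A gets 10.
- Tier4 → Firm B plays Low (best of 19, 8, 14); Firm A gets 3.
- Tier5 → Firm B plays High (best of 11, 7, 18); Firm A gets 5.
Maximizing over 11, 10, 10, 3, 5, Firm A chooses Tier1. Subgame-perfect outcome: (Tier1, Low) with payoffs (11, 14).
For the simultaneous game, intersect best replies.
Firm A's best replies: Low→Tier5; Mid→Tier5; High→Tier2.
Firm B's best replies: Tier1→Low; Tier2→High; Tier3→Low; Tier4→Low; Tier5→High.
Only (Tier2, High) has each player best-responding; Nash payoffs (10, 20).
Firm A's commitment gain: 11 − 10 = 1.

1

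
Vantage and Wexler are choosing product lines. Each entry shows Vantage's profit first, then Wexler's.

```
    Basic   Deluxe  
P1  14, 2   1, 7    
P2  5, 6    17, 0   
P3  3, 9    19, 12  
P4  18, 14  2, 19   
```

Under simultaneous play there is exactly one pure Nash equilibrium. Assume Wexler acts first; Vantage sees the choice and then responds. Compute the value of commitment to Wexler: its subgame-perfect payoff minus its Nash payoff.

Vantage best-responds to each possible Wexler move:
- Basic: Vantage compares 14, 5, 3, 18 and picks P4; Wexler would get 14.
- Deluxe: Vantage compares 1, 17, 19, 2 and picks P3; Wexler would get 12.
Among 14, 12, the best is 14 at Basic. Subgame-perfect outcome: (P4, Basic) with payoffs (18, 14).
Now find the simultaneous Nash equilibrium.
Vantage's best replies: Basic→P4; Deluxe→P3.
Wexler's best replies: P1→Deluxe; P2→Basic; P3→Deluxe; P4→Deluxe.
The unique mutual best reply is (P3, Deluxe), giving (19, 12).
Wexler's commitment gain: 14 − 12 = 2.

2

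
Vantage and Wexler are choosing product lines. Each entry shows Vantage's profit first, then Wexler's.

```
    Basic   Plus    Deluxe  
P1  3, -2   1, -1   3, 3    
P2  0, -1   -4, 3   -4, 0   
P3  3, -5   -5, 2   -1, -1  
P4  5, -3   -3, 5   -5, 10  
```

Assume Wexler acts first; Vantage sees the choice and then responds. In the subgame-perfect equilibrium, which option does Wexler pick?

Work backward from Vantage's decision.
- Basic: Vantage compares 3, 0, 3, 5 and picks P4; Wexler would get -3.
- Plus: Vantage compares 1, -4, -5, -3 and picks P1; Wexler would get -1.
- Deluxe: Vantage compares 3, -4, -1, -5 and picks P1; Wexler would get 3.
Wexler's induced payoffs are -3, -1, 3, so Wexler commits to Deluxe. Subgame-perfect outcome: (P1, Deluxe) with payoffs (3, 3).

Deluxe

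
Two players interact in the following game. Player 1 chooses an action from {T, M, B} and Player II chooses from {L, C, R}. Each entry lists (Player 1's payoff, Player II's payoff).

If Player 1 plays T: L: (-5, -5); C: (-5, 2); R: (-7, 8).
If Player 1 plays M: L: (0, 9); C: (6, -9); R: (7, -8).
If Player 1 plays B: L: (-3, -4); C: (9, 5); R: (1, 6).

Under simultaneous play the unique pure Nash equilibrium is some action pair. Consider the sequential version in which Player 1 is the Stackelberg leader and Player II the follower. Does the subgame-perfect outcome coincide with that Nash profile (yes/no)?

no

Backward induction with Player 1 moving first.
- T: Player II compares -5, 2, 8 and picks R; Player 1 would get -7.
- M: Player II compares 9, -9, -8 and picks L; Player 1 would get 0.
- B: Player II compares -4, 5, 6 and picks R; Player 1 would get 1.
Player 1's induced payoffs are -7, 0, 1, so Player 1 commits to B. Subgame-perfect outcome: (B, R) with payoffs (1, 6).
For the simultaneous game, intersect best replies.
Player 1's best replies: L→M; C→B; R→M.
Player II's best replies: T→R; M→L; B→R.
The unique mutual best reply is (M, L), giving (0, 9).
Sequential outcome (B, R) differs from the Nash profile (M, L).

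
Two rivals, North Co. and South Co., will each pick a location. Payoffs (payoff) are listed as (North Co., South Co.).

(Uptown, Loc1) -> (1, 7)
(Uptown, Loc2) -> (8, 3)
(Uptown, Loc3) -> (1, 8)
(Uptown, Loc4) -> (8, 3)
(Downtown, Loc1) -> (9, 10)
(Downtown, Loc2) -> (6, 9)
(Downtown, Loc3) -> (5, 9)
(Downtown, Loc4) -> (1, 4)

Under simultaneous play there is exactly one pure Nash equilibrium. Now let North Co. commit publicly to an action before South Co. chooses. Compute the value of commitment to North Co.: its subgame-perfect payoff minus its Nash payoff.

Solve by backward induction (North Co. leads).
- Uptown → South Co. plays Loc3 (best of 7, 3, 8, 3); North Co. gets 1.
- Downtown → South Co. plays Loc1 (best of 10, 9, 9, 4); North Co. gets 9.
Maximizing over 1, 9, North Co. chooses Downtown. Subgame-perfect outcome: (Downtown, Loc1) with payoffs (9, 10).
For the simultaneous game, intersect best replies.
North Co.'s best replies: Loc1→Downtown; Loc2→Uptown; Loc3→Downtown; Loc4→Uptown.
South Co.'s best replies: Uptown→Loc3; Downtown→Loc1.
Only (Downtown, Loc1) has each player best-responding; Nash payoffs (9, 10).
North Co.'s commitment gain: 9 − 9 = 0.

0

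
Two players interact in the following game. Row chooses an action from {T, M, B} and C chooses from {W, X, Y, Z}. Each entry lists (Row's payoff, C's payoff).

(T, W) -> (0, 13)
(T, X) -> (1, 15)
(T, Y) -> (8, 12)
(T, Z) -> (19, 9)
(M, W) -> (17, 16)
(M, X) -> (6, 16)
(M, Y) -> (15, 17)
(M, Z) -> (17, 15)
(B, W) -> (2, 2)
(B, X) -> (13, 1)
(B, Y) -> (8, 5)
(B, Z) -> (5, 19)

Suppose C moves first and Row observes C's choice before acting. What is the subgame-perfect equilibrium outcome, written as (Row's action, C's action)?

(M, Y)

Backward induction with C moving first.
- W → Row plays M (best of 0, 17, 2); C gets 16.
- X → Row plays B (best of 1, 6, 13); C gets 1.
- Y → Row plays M (best of 8, 15, 8); C gets 17.
- Z → Row plays T (best of 19, 17, 5); C gets 9.
C's induced payoffs are 16, 1, 17, 9, so C commits to Y. Subgame-perfect outcome: (M, Y) with payoffs (15, 17).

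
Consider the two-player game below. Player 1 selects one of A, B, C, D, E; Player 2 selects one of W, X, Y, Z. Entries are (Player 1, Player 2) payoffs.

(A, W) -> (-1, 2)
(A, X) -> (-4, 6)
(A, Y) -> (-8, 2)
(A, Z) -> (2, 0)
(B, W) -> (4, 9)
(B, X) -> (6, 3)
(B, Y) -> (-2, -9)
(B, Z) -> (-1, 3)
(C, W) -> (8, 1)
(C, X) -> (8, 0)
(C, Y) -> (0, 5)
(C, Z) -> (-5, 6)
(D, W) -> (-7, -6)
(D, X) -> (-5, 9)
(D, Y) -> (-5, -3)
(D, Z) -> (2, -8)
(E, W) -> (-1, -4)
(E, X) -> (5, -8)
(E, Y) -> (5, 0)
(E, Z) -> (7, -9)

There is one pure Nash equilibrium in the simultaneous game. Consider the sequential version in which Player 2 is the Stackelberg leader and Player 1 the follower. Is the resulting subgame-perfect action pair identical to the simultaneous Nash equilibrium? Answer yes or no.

Backward induction with Player 2 moving first.
- W: Player 1 compares -1, 4, 8, -7, -1 and picks C; Player 2 would get 1.
- X: Player 1 compares -4, 6, 8, -5, 5 and picks C; Player 2 would get 0.
- Y: Player 1 compares -8, -2, 0, -5, 5 and picks E; Player 2 would get 0.
- Z: Player 1 compares 2, -1, -5, 2, 7 and picks E; Player 2 would get -9.
Maximizing over 1, 0, 0, -9, Player 2 chooses W. Subgame-perfect outcome: (C, W) with payoffs (8, 1).
For the simultaneous game, intersect best replies.
Player 1's best replies: W→C; X→C; Y→E; Z→E.
Player 2's best replies: A→X; B→W; C→Z; D→X; E→Y.
The unique mutual best reply is (E, Y), giving (5, 0).
Sequential outcome (C, W) differs from the Nash profile (E, Y).

no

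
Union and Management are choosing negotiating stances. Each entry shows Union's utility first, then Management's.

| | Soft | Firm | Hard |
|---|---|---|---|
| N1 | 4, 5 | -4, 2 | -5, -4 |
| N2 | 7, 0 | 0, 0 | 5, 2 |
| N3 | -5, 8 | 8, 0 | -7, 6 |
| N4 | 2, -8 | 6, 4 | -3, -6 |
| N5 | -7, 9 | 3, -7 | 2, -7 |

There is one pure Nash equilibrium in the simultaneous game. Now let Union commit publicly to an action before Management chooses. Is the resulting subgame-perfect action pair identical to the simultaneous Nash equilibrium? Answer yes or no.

Management best-responds to each possible Union move:
- N1: Management compares 5, 2, -4 and picks Soft; Union would get 4.
- N2: Management compares 0, 0, 2 and picks Hard; Union would get 5.
- N3: Management compares 8, 0, 6 and picks Soft; Union would get -5.
- N4: Management compares -8, 4, -6 and picks Firm; Union would get 6.
- N5: Management compares 9, -7, -7 and picks Soft; Union would get -7.
Among 4, 5, -5, 6, -7, the best is 6 at N4. Subgame-perfect outcome: (N4, Firm) with payoffs (6, 4).
Under simultaneous play:
Union's best replies: Soft→N2; Firm→N3; Hard→N2.
Management's best replies: N1→Soft; N2→Hard; N3→Soft; N4→Firm; N5→Soft.
The unique mutual best reply is (N2, Hard), giving (5, 2).
Sequential outcome (N4, Firm) differs from the Nash profile (N2, Hard).

no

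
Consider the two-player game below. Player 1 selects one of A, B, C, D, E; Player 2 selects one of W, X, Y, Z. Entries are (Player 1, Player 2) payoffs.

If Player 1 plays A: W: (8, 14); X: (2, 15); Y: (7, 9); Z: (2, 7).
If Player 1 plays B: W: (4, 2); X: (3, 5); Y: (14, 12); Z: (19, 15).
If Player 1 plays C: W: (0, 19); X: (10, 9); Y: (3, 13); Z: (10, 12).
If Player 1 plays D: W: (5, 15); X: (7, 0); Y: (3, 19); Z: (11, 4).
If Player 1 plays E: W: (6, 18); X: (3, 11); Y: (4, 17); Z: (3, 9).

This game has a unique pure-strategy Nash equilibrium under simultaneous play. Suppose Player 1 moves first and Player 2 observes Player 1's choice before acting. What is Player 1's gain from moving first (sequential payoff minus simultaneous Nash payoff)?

Backward induction with Player 1 moving first.
- A: Player 2 compares 14, 15, 9, 7 and picks X; Player 1 would get 2.
- B: Player 2 compares 2, 5, 12, 15 and picks Z; Player 1 would get 19.
- C: Player 2 compares 19, 9, 13, 12 and picks W; Player 1 would get 0.
- D: Player 2 compares 15, 0, 19, 4 and picks Y; Player 1 would get 3.
- E: Player 2 compares 18, 11, 17, 9 and picks W; Player 1 would get 6.
Player 1's induced payoffs are 2, 19, 0, 3, 6, so Player 1 commits to B. Subgame-perfect outcome: (B, Z) with payoffs (19, 15).
Under simultaneous play:
Player 1's best replies: W→A; X→C; Y→B; Z→B.
Player 2's best replies: A→X; B→Z; C→W; D→Y; E→W.
Only (B, Z) has each player best-responding; Nash payoffs (19, 15).
Player 1's commitment gain: 19 − 19 = 0.

0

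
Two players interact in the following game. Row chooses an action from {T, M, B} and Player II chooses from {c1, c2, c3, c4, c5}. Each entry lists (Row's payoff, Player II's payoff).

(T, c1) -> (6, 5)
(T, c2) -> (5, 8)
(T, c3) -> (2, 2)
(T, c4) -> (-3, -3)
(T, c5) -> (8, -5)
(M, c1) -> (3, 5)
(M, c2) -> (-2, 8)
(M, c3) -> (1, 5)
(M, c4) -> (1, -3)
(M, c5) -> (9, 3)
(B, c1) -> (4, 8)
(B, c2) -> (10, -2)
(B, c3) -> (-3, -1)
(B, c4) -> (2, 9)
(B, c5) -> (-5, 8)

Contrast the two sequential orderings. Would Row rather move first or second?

If Row leads: Player II's best replies are T→c2, M→c2, B→c4; Row's induced payoffs 5, -2, 2; outcome (T, c2), payoffs (5, 8).
If Player II leads: Row's best replies are c1→T, c2→B, c3→T, c4→B, c5→M; Player II's induced payoffs 5, -2, 2, 9, 3; outcome (B, c4), payoffs (2, 9).
Row gets 5 moving first and 2 moving second, so Row prefers to move first.

first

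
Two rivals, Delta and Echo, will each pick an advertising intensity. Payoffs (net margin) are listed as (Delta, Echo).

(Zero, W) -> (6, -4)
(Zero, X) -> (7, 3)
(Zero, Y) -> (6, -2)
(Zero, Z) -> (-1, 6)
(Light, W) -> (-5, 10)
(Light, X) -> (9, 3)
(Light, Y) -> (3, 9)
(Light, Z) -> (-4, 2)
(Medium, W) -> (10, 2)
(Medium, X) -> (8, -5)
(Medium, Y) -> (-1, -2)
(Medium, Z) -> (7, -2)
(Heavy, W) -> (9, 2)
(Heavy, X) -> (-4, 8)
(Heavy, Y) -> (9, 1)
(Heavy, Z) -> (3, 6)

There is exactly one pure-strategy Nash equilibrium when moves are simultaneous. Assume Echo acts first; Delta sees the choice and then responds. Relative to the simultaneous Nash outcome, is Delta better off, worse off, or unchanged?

Solve by backward induction (Echo leads).
- W → Delta plays Medium (best of 6, -5, 10, 9); Echo gets 2.
- X → Delta plays Light (best of 7, 9, 8, -4); Echo gets 3.
- Y → Delta plays Heavy (best of 6, 3, -1, 9); Echo gets 1.
- Z → Delta plays Medium (best of -1, -4, 7, 3); Echo gets -2.
Maximizing over 2, 3, 1, -2, Echo chooses X. Subgame-perfect outcome: (Light, X) with payoffs (9, 3).
Now find the simultaneous Nash equilibrium.
Delta's best replies: W→Medium; X→Light; Y→Heavy; Z→Medium.
Echo's best replies: Zero→Z; Light→W; Medium→W; Heavy→X.
The unique mutual best reply is (Medium, W), giving (10, 2).
Delta earns 9 sequentially versus 10 at the Nash outcome: worse off.

worse off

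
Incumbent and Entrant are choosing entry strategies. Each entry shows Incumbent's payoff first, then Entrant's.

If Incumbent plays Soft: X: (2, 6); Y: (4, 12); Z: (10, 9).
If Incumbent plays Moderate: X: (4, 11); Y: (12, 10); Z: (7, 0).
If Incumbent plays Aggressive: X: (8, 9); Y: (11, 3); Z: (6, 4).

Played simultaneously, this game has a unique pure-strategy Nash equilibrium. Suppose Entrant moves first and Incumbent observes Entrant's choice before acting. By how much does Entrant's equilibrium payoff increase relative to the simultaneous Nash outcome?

Backward induction with Entrant moving first.
- X: Incumbent compares 2, 4, 8 and picks Aggressive; Entrant would get 9.
- Y: Incumbent compares 4, 12, 11 and picks Moderate; Entrant would get 10.
- Z: Incumbent compares 10, 7, 6 and picks Soft; Entrant would get 9.
Maximizing over 9, 10, 9, Entrant chooses Y. Subgame-perfect outcome: (Moderate, Y) with payoffs (12, 10).
Now find the simultaneous Nash equilibrium.
Incumbent's best replies: X→Aggressive; Y→Moderate; Z→Soft.
Entrant's best replies: Soft→Y; Moderate→X; Aggressive→X.
The unique mutual best reply is (Aggressive, X), giving (8, 9).
Entrant's commitment gain: 10 − 9 = 1.

1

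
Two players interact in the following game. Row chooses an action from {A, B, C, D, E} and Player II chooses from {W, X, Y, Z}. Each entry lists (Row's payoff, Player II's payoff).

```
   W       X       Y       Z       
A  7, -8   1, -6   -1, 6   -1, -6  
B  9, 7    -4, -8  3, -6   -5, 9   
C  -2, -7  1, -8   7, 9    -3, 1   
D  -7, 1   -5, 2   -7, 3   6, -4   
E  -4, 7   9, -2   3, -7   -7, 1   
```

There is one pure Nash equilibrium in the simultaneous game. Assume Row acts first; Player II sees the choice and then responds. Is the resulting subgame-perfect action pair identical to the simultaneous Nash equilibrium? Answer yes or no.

Backward induction with Row moving first.
- A: Player II compares -8, -6, 6, -6 and picks Y; Row would get -1.
- B: Player II compares 7, -8, -6, 9 and picks Z; Row would get -5.
- C: Player II compares -7, -8, 9, 1 and picks Y; Row would get 7.
- D: Player II compares 1, 2, 3, -4 and picks Y; Row would get -7.
- E: Player II compares 7, -2, -7, 1 and picks W; Row would get -4.
Row's induced payoffs are -1, -5, 7, -7, -4, so Row commits to C. Subgame-perfect outcome: (C, Y) with payoffs (7, 9).
For the simultaneous game, intersect best replies.
Row's best replies: W→B; X→E; Y→C; Z→D.
Player II's best replies: A→Y; B→Z; C→Y; D→Y; E→W.
Only (C, Y) has each player best-responding; Nash payoffs (7, 9).
Sequential outcome (C, Y) coincides with the Nash profile (C, Y).

yes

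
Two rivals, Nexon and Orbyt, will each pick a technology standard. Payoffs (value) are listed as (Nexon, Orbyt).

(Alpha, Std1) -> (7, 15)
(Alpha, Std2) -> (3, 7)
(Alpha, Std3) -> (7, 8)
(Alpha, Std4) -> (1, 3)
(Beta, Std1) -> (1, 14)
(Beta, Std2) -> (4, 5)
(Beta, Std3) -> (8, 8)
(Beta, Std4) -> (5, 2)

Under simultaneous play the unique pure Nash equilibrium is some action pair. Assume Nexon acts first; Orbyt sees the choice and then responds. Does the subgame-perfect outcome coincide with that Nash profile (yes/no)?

yes

Solve by backward induction (Nexon leads).
- Alpha: Orbyt compares 15, 7, 8, 3 and picks Std1; Nexon would get 7.
- Beta: Orbyt compares 14, 5, 8, 2 and picks Std1; Nexon would get 1.
Maximizing over 7, 1, Nexon chooses Alpha. Subgame-perfect outcome: (Alpha, Std1) with payoffs (7, 15).
Under simultaneous play:
Nexon's best replies: Std1→Alpha; Std2→Beta; Std3→Beta; Std4→Beta.
Orbyt's best replies: Alpha→Std1; Beta→Std1.
Only (Alpha, Std1) has each player best-responding; Nash payoffs (7, 15).
Sequential outcome (Alpha, Std1) coincides with the Nash profile (Alpha, Std1).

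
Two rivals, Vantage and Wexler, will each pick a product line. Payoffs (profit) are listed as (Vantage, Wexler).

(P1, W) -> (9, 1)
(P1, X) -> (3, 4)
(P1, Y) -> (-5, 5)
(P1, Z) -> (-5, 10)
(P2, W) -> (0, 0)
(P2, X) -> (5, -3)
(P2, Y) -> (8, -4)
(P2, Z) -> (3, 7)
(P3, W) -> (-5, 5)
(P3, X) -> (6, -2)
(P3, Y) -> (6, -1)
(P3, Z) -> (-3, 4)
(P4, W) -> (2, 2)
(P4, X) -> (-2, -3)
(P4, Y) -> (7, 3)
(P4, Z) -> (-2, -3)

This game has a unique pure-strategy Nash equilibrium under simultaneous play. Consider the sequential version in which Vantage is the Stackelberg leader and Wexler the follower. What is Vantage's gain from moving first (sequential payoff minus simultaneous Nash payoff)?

Wexler best-responds to each possible Vantage move:
- P1: Wexler compares 1, 4, 5, 10 and picks Z; Vantage would get -5.
- P2: Wexler compares 0, -3, -4, 7 and picks Z; Vantage would get 3.
- P3: Wexler compares 5, -2, -1, 4 and picks W; Vantage would get -5.
- P4: Wexler compares 2, -3, 3, -3 and picks Y; Vantage would get 7.
Vantage's induced payoffs are -5, 3, -5, 7, so Vantage commits to P4. Subgame-perfect outcome: (P4, Y) with payoffs (7, 3).
For the simultaneous game, intersect best replies.
Vantage's best replies: W→P1; X→P3; Y→P2; Z→P2.
Wexler's best replies: P1→Z; P2→Z; P3→W; P4→Y.
Only (P2, Z) has each player best-responding; Nash payoffs (3, 7).
Vantage's commitment gain: 7 − 3 = 4.

4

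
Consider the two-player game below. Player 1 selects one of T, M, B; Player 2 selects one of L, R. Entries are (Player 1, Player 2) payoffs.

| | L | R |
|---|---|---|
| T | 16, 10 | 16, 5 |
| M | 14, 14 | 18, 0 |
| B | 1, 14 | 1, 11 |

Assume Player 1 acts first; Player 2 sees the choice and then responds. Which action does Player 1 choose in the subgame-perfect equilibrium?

T

Backward induction with Player 1 moving first.
- T → Player 2 plays L (best of 10, 5); Player 1 gets 16.
- M → Player 2 plays L (best of 14, 0); Player 1 gets 14.
- B → Player 2 plays L (best of 14, 11); Player 1 gets 1.
Player 1's induced payoffs are 16, 14, 1, so Player 1 commits to T. Subgame-perfect outcome: (T, L) with payoffs (16, 10).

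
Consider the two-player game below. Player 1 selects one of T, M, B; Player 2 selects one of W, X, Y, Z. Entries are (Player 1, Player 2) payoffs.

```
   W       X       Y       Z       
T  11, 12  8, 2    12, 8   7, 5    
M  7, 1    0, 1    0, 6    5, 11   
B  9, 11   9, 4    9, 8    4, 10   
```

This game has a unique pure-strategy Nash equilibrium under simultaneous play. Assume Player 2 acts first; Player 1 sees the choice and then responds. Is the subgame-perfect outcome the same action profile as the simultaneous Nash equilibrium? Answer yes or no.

yes

Work backward from Player 1's decision.
- W: BR = T, leader payoff 12.
- X: BR = B, leader payoff 4.
- Y: BR = T, leader payoff 8.
- Z: BR = T, leader payoff 5.
Maximizing over 12, 4, 8, 5, Player 2 chooses W. Subgame-perfect outcome: (T, W) with payoffs (11, 12).
Under simultaneous play:
Player 1's best replies: W→T; X→B; Y→T; Z→T.
Player 2's best replies: T→W; M→Z; B→W.
Only (T, W) has each player best-responding; Nash payoffs (11, 12).
Sequential outcome (T, W) coincides with the Nash profile (T, W).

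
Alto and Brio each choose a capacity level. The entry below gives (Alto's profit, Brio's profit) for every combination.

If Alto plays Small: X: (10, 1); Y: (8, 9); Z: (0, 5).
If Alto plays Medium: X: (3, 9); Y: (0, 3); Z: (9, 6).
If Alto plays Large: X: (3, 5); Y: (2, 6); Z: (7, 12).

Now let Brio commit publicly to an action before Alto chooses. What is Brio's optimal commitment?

Solve by backward induction (Brio leads).
- X: BR = Small, leader payoff 1.
- Y: BR = Small, leader payoff 9.
- Z: BR = Medium, leader payoff 6.
Maximizing over 1, 9, 6, Brio chooses Y. Subgame-perfect outcome: (Small, Y) with payoffs (8, 9).

Y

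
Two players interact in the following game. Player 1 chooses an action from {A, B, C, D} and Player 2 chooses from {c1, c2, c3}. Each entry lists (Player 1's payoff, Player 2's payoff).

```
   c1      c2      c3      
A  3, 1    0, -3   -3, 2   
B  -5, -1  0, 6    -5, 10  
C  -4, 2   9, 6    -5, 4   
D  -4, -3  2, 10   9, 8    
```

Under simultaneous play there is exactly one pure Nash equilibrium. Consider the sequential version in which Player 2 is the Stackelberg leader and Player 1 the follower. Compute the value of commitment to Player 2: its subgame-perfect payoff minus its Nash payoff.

Player 1 best-responds to each possible Player 2 move:
- c1: BR = A, leader payoff 1.
- c2: BR = C, leader payoff 6.
- c3: BR = D, leader payoff 8.
Maximizing over 1, 6, 8, Player 2 chooses c3. Subgame-perfect outcome: (D, c3) with payoffs (9, 8).
Now find the simultaneous Nash equilibrium.
Player 1's best replies: c1→A; c2→C; c3→D.
Player 2's best replies: A→c3; B→c3; C→c2; D→c2.
Only (C, c2) has each player best-responding; Nash payoffs (9, 6).
Player 2's commitment gain: 8 − 6 = 2.

2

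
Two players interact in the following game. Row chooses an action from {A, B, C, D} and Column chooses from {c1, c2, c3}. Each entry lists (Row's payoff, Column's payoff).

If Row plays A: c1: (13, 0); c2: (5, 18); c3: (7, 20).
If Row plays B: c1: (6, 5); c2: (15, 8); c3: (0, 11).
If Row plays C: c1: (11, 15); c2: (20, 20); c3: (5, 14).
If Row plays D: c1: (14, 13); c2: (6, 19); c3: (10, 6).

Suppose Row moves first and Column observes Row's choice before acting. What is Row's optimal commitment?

Backward induction with Row moving first.
- A: Column compares 0, 18, 20 and picks c3; Row would get 7.
- B: Column compares 5, 8, 11 and picks c3; Row would get 0.
- C: Column compares 15, 20, 14 and picks c2; Row would get 20.
- D: Column compares 13, 19, 6 and picks c2; Row would get 6.
Maximizing over 7, 0, 20, 6, Row chooses C. Subgame-perfect outcome: (C, c2) with payoffs (20, 20).

C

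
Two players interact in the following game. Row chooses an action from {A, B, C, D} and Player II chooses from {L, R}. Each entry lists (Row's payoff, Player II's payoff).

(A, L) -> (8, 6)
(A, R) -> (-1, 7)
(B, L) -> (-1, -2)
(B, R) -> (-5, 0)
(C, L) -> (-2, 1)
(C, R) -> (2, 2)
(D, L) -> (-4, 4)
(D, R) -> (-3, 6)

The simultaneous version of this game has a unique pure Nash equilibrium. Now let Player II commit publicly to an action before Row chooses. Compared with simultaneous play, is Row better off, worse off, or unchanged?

Backward induction with Player II moving first.
- L: Row compares 8, -1, -2, -4 and picks A; Player II would get 6.
- R: Row compares -1, -5, 2, -3 and picks C; Player II would get 2.
Maximizing over 6, 2, Player II chooses L. Subgame-perfect outcome: (A, L) with payoffs (8, 6).
Under simultaneous play:
Row's best replies: L→A; R→C.
Player II's best replies: A→R; B→R; C→R; D→R.
The unique mutual best reply is (C, R), giving (2, 2).
Row earns 8 sequentially versus 2 at the Nash outcome: better off.

better off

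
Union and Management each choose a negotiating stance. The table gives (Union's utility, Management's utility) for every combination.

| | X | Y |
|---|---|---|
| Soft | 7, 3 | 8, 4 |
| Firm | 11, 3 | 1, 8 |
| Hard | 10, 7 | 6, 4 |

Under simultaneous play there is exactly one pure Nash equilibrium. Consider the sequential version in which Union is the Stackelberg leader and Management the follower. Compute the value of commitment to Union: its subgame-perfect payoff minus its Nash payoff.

2

Backward induction with Union moving first.
- Soft: BR = Y, leader payoff 8.
- Firm: BR = Y, leader payoff 1.
- Hard: BR = X, leader payoff 10.
Union's induced payoffs are 8, 1, 10, so Union commits to Hard. Subgame-perfect outcome: (Hard, X) with payoffs (10, 7).
Under simultaneous play:
Union's best replies: X→Firm; Y→Soft.
Management's best replies: Soft→Y; Firm→Y; Hard→X.
Only (Soft, Y) has each player best-responding; Nash payoffs (8, 4).
Union's commitment gain: 10 − 8 = 2.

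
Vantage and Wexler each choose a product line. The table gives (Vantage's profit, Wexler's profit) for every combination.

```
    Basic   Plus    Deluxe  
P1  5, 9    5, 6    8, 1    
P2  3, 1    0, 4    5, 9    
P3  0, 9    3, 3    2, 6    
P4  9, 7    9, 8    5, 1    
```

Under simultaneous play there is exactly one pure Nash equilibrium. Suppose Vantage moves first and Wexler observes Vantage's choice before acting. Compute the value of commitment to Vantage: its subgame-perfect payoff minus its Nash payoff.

0

Work backward from Wexler's decision.
- P1: BR = Basic, leader payoff 5.
- P2: BR = Deluxe, leader payoff 5.
- P3: BR = Basic, leader payoff 0.
- P4: BR = Plus, leader payoff 9.
Maximizing over 5, 5, 0, 9, Vantage chooses P4. Subgame-perfect outcome: (P4, Plus) with payoffs (9, 8).
For the simultaneous game, intersect best replies.
Vantage's best replies: Basic→P4; Plus→P4; Deluxe→P1.
Wexler's best replies: P1→Basic; P2→Deluxe; P3→Basic; P4→Plus.
The unique mutual best reply is (P4, Plus), giving (9, 8).
Vantage's commitment gain: 9 − 9 = 0.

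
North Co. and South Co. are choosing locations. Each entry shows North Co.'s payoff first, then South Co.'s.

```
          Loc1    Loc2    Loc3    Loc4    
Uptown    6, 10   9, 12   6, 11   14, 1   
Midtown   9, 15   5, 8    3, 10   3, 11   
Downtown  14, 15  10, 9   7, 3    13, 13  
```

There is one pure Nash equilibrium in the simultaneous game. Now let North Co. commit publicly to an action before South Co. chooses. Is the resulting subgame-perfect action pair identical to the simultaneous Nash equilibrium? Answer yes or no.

Solve by backward induction (North Co. leads).
- Uptown: BR = Loc2, leader payoff 9.
- Midtown: BR = Loc1, leader payoff 9.
- Downtown: BR = Loc1, leader payoff 14.
North Co.'s induced payoffs are 9, 9, 14, so North Co. commits to Downtown. Subgame-perfect outcome: (Downtown, Loc1) with payoffs (14, 15).
For the simultaneous game, intersect best replies.
North Co.'s best replies: Loc1→Downtown; Loc2→Downtown; Loc3→Downtown; Loc4→Uptown.
South Co.'s best replies: Uptown→Loc2; Midtown→Loc1; Downtown→Loc1.
The unique mutual best reply is (Downtown, Loc1), giving (14, 15).
Sequential outcome (Downtown, Loc1) coincides with the Nash profile (Downtown, Loc1).

yes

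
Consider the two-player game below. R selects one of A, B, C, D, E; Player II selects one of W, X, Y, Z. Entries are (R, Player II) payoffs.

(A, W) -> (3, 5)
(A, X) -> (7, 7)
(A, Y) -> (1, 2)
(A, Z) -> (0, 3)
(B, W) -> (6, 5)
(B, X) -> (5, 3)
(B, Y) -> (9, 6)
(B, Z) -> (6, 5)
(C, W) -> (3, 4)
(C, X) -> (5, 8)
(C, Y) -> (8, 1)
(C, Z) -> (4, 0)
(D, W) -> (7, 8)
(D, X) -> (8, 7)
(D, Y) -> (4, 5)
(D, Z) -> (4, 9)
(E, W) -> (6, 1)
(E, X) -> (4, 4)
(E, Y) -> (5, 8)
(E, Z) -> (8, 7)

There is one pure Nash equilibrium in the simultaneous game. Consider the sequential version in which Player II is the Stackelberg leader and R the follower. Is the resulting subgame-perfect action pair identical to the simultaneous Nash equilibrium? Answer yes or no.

no

R best-responds to each possible Player II move:
- W → R plays D (best of 3, 6, 3, 7, 6); Player II gets 8.
- X → R plays D (best of 7, 5, 5, 8, 4); Player II gets 7.
- Y → R plays B (best of 1, 9, 8, 4, 5); Player II gets 6.
- Z → R plays E (best of 0, 6, 4, 4, 8); Player II gets 7.
Player II's induced payoffs are 8, 7, 6, 7, so Player II commits to W. Subgame-perfect outcome: (D, W) with payoffs (7, 8).
Now find the simultaneous Nash equilibrium.
R's best replies: W→D; X→D; Y→B; Z→E.
Player II's best replies: A→X; B→Y; C→X; D→Z; E→Y.
The unique mutual best reply is (B, Y), giving (9, 6).
Sequential outcome (D, W) differs from the Nash profile (B, Y).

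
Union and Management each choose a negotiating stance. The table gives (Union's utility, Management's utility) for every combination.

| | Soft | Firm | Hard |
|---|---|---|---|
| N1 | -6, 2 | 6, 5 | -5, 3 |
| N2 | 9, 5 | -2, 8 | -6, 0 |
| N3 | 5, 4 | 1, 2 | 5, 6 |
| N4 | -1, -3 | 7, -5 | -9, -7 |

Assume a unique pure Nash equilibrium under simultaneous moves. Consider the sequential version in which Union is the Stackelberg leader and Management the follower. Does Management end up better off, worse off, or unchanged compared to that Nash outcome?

Management best-responds to each possible Union move:
- N1 → Management plays Firm (best of 2, 5, 3); Union gets 6.
- N2 → Management plays Firm (best of 5, 8, 0); Union gets -2.
- N3 → Management plays Hard (best of 4, 2, 6); Union gets 5.
- N4 → Management plays Soft (best of -3, -5, -7); Union gets -1.
Maximizing over 6, -2, 5, -1, Union chooses N1. Subgame-perfect outcome: (N1, Firm) with payoffs (6, 5).
For the simultaneous game, intersect best replies.
Union's best replies: Soft→N2; Firm→N4; Hard→N3.
Management's best replies: N1→Firm; N2→Firm; N3→Hard; N4→Soft.
The unique mutual best reply is (N3, Hard), giving (5, 6).
Management earns 5 sequentially versus 6 at the Nash outcome: worse off.

worse off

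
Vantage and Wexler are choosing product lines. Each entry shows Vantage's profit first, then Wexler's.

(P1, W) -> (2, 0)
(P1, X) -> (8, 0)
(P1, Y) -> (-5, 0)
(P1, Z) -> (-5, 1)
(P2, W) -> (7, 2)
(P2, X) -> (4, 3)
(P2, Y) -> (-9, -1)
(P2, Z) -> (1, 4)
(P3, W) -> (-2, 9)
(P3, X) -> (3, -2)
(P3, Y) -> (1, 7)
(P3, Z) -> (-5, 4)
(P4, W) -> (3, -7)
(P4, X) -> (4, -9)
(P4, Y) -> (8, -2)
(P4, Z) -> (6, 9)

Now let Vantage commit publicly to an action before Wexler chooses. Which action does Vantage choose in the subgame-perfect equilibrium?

P4

Wexler best-responds to each possible Vantage move:
- P1: Wexler compares 0, 0, 0, 1 and picks Z; Vantage would get -5.
- P2: Wexler compares 2, 3, -1, 4 and picks Z; Vantage would get 1.
- P3: Wexler compares 9, -2, 7, 4 and picks W; Vantage would get -2.
- P4: Wexler compares -7, -9, -2, 9 and picks Z; Vantage would get 6.
Among -5, 1, -2, 6, the best is 6 at P4. Subgame-perfect outcome: (P4, Z) with payoffs (6, 9).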